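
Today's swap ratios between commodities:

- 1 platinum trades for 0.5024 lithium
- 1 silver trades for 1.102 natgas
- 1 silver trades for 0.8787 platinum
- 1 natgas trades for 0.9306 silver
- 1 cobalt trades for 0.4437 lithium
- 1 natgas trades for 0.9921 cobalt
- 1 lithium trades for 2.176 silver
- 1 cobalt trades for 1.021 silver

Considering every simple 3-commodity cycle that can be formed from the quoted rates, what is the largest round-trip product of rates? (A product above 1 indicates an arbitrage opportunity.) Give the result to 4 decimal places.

1.1163

silver→natgas→cobalt→silver: 1.102 × 0.9921 × 1.021 = 1.11625
silver→platinum→lithium→silver: 0.8787 × 0.5024 × 2.176 = 0.96061
Maximum is silver→natgas→cobalt→silver at 1.1163; arbitrage exists.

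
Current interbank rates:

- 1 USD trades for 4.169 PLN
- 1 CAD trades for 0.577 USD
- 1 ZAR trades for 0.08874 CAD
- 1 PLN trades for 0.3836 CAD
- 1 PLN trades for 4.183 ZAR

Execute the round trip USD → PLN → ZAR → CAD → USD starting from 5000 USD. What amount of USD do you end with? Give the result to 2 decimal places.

5000 USD × 4.169 = 20845 PLN
20845 PLN × 4.183 = 87194.635 ZAR
87194.635 ZAR × 0.08874 = 7737.6519099 CAD
7737.6519099 CAD × 0.577 = 4464.6251520123 USD

4464.63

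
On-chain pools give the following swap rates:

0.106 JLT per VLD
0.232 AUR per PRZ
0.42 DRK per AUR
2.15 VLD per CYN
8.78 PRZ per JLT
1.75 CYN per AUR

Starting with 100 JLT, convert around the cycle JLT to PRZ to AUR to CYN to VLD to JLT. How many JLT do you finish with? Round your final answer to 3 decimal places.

100 JLT × 8.78 = 878 PRZ
878 PRZ × 0.232 = 203.696 AUR
203.696 AUR × 1.75 = 356.468 CYN
356.468 CYN × 2.15 = 766.4062 VLD
766.4062 VLD × 0.106 = 81.2390572 JLT

81.239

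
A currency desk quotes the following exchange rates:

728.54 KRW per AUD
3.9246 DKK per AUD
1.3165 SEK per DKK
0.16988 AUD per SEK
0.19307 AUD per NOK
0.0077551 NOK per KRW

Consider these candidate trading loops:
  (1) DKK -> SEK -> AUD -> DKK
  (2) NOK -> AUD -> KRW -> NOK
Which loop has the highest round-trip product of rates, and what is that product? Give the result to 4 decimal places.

(1) 1.3165 × 0.16988 × 3.9246 = 0.87773
(2) 0.19307 × 728.54 × 0.0077551 = 1.09083
Highest is cycle (2) at 1.0908 (>1, arbitrage).

1.0908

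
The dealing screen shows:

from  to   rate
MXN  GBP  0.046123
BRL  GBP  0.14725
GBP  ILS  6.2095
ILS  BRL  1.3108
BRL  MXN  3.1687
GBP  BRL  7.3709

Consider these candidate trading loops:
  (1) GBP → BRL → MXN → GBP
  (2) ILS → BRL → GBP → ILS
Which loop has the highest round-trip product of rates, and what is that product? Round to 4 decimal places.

1.1985

(1) 7.3709 × 3.1687 × 0.046123 = 1.07726
(2) 1.3108 × 0.14725 × 6.2095 = 1.19853
Highest is cycle (2) at 1.1985 (>1, arbitrage).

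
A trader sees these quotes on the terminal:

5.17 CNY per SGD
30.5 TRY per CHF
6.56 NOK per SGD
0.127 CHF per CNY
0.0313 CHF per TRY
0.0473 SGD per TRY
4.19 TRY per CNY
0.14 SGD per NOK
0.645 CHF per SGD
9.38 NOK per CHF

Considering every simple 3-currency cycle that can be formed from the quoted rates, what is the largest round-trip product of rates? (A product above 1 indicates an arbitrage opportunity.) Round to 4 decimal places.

1.0246

SGD→CNY→TRY→SGD: 5.17 × 4.19 × 0.0473 = 1.02463
CHF→TRY→SGD→CHF: 30.5 × 0.0473 × 0.645 = 0.93051
CHF→NOK→SGD→CHF: 9.38 × 0.14 × 0.645 = 0.84701
Maximum is SGD→CNY→TRY→SGD at 1.0246; arbitrage exists.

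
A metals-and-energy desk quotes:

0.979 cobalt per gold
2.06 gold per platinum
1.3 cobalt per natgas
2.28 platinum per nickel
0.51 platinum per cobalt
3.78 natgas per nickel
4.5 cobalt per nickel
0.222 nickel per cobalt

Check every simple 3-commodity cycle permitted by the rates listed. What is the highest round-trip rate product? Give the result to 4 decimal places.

cobalt→nickel→natgas→cobalt: 0.222 × 3.78 × 1.3 = 1.09091
gold→cobalt→platinum→gold: 0.979 × 0.51 × 2.06 = 1.02854
Maximum is cobalt→nickel→natgas→cobalt at 1.0909; arbitrage exists.

1.0909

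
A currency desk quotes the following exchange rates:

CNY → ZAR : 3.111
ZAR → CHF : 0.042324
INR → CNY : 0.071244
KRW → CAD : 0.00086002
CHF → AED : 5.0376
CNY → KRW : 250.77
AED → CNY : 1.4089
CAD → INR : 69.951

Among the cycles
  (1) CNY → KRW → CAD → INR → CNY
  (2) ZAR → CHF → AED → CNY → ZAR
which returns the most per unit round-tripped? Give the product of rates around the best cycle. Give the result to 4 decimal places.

1.0748

(1) 250.77 × 0.00086002 × 69.951 × 0.071244 = 1.07480
(2) 0.042324 × 5.0376 × 1.4089 × 3.111 = 0.93452
Highest is cycle (1) at 1.0748 (>1, arbitrage).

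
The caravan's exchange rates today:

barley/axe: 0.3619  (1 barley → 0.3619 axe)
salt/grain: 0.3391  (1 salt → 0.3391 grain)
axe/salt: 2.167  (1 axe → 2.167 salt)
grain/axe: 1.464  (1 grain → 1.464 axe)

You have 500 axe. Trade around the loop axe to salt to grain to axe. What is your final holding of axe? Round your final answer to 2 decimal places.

537.90

500 axe × 2.167 = 1083.5 salt
1083.5 salt × 0.3391 = 367.41485 grain
367.41485 grain × 1.464 = 537.8953404 axe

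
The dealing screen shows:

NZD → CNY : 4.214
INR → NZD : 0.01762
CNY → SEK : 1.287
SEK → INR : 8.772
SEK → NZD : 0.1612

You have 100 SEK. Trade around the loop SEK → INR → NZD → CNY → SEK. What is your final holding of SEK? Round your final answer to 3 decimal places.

100 SEK × 8.772 = 877.2 INR
877.2 INR × 0.01762 = 15.456264 NZD
15.456264 NZD × 4.214 = 65.132696496 CNY
65.132696496 CNY × 1.287 = 83.825780390352 SEK

83.826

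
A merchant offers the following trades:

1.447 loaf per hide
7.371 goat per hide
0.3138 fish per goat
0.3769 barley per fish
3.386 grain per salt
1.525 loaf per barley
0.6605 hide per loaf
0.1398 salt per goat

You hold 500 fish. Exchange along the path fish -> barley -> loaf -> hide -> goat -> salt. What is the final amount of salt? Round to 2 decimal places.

500 fish × 0.3769 = 188.45 barley
188.45 barley × 1.525 = 287.38625 loaf
287.38625 loaf × 0.6605 = 189.818618125 hide
189.818618125 hide × 7.371 = 1399.153034199375 goat
1399.153034199375 goat × 0.1398 = 195.601594181072625 salt

195.60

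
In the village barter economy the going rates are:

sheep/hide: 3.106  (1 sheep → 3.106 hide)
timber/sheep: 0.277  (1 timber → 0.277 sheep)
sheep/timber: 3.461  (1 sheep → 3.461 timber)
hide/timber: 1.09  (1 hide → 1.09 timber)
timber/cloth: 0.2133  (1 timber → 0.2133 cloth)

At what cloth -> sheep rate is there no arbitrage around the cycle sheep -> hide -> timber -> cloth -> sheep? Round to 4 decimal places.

1.3848

Known legs of the cycle: 3.106 × 1.09 × 0.2133 = 0.722135682
For no arbitrage the full-cycle product must be 1, so the missing rate is 1 / 0.722135682 ≈ 1.384781.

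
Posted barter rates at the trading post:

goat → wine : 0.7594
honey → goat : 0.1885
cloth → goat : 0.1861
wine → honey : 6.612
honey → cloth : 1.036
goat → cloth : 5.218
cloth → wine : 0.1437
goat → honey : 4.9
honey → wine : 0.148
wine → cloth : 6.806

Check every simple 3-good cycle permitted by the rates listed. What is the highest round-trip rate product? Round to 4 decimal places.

honey→cloth→wine→honey: 1.036 × 0.1437 × 6.612 = 0.98435
cloth→goat→wine→cloth: 0.1861 × 0.7594 × 6.806 = 0.96185
honey→goat→wine→honey: 0.1885 × 0.7594 × 6.612 = 0.94649
honey→cloth→goat→honey: 1.036 × 0.1861 × 4.9 = 0.94472
Maximum is honey→cloth→wine→honey at 0.9843; no arbitrage — every cycle loses value.

0.9843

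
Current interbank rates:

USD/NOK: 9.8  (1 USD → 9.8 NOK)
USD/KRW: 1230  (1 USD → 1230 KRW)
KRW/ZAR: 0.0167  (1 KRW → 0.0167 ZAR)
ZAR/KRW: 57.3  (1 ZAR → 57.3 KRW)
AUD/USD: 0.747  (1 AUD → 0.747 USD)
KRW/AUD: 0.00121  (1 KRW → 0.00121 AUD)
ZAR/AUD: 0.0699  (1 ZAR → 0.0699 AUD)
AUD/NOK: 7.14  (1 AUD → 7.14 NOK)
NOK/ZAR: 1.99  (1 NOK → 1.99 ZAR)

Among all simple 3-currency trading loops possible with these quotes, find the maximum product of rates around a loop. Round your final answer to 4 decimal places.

1.1118

USD→KRW→AUD→USD: 1230 × 0.00121 × 0.747 = 1.11176
AUD→NOK→ZAR→AUD: 7.14 × 1.99 × 0.0699 = 0.99318
Maximum is USD→KRW→AUD→USD at 1.1118; arbitrage exists.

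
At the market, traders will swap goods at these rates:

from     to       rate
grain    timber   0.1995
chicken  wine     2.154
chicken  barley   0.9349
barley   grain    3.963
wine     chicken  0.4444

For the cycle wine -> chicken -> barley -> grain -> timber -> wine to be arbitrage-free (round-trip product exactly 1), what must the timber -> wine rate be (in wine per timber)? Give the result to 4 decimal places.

Known legs of the cycle: 0.4444 × 0.9349 × 3.963 × 0.1995 = 0.32847792032286
For no arbitrage the full-cycle product must be 1, so the missing rate is 1 / 0.32847792032286 ≈ 3.044345.

3.0443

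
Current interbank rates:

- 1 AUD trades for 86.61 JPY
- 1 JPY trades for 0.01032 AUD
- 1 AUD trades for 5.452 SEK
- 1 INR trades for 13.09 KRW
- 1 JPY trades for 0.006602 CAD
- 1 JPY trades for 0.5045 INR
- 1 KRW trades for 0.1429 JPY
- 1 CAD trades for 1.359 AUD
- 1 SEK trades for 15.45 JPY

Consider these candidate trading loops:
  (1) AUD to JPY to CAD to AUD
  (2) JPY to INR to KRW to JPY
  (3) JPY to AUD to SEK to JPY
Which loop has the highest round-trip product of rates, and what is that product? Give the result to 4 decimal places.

(1) 86.61 × 0.006602 × 1.359 = 0.77708
(2) 0.5045 × 13.09 × 0.1429 = 0.94370
(3) 0.01032 × 5.452 × 15.45 = 0.86929
Highest is cycle (2) at 0.9437 (≤1, no arbitrage).

0.9437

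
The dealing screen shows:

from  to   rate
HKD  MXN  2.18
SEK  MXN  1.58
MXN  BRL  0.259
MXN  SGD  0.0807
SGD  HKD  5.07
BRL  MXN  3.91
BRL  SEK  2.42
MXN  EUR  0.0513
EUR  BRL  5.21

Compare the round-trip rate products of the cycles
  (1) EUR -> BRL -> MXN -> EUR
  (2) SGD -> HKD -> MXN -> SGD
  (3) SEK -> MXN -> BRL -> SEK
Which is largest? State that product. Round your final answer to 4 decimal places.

(1) 5.21 × 3.91 × 0.0513 = 1.04504
(2) 5.07 × 2.18 × 0.0807 = 0.89194
(3) 1.58 × 0.259 × 2.42 = 0.99031
Highest is cycle (1) at 1.0450 (>1, arbitrage).

1.0450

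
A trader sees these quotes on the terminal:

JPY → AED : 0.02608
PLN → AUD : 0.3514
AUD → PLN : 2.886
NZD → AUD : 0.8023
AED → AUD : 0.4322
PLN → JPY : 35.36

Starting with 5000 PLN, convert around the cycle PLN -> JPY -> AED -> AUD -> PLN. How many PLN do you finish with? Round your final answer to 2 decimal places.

5751.37

5000 PLN × 35.36 = 176800 JPY
176800 JPY × 0.02608 = 4610.944 AED
4610.944 AED × 0.4322 = 1992.8499968 AUD
1992.8499968 AUD × 2.886 = 5751.3650907648 PLN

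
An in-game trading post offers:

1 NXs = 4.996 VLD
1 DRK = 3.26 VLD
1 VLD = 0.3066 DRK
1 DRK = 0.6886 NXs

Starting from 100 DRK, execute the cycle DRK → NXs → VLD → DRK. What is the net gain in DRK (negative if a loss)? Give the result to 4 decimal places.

100 DRK × 0.6886 = 68.86 NXs
68.86 NXs × 4.996 = 344.02456 VLD
344.02456 VLD × 0.3066 = 105.477930096 DRK
Net change: 105.477930096 − 100 = 5.477930096 DRK

5.4779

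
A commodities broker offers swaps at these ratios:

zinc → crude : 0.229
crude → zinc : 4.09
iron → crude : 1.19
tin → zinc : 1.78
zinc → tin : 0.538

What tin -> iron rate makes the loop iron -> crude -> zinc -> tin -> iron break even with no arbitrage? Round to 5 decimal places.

Known legs of the cycle: 1.19 × 4.09 × 0.538 = 2.6184998
For no arbitrage the full-cycle product must be 1, so the missing rate is 1 / 2.6184998 ≈ 0.3818981.

0.38190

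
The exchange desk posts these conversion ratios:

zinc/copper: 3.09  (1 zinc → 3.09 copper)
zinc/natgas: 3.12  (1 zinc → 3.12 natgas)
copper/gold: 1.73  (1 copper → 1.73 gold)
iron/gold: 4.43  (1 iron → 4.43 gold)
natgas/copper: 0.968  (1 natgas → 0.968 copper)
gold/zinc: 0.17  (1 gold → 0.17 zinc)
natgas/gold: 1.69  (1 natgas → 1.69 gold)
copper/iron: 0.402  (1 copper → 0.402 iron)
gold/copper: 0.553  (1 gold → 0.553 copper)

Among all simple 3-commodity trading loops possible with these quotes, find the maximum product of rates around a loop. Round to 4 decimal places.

gold→copper→iron→gold: 0.553 × 0.402 × 4.43 = 0.98482
zinc→copper→gold→zinc: 3.09 × 1.73 × 0.17 = 0.90877
zinc→natgas→gold→zinc: 3.12 × 1.69 × 0.17 = 0.89638
Maximum is gold→copper→iron→gold at 0.9848; no arbitrage — every cycle loses value.

0.9848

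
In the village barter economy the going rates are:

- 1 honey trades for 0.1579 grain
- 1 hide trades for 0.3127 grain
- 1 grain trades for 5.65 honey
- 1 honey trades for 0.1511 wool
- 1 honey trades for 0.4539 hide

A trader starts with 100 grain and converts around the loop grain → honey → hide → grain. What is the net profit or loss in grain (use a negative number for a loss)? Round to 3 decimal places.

-19.807

100 grain × 5.65 = 565 honey
565 honey × 0.4539 = 256.4535 hide
256.4535 hide × 0.3127 = 80.19300945 grain
Net change: 80.19300945 − 100 = -19.80699055 grain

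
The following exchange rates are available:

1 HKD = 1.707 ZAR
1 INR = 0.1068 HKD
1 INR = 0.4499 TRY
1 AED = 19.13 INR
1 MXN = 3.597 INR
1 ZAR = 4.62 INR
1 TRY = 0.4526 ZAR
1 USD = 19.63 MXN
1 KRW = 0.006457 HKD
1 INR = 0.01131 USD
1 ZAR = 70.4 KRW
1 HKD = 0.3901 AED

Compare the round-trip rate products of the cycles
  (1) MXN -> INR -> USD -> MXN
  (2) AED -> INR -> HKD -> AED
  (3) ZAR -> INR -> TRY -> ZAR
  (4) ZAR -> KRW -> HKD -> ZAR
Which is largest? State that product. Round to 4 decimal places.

(1) 3.597 × 0.01131 × 19.63 = 0.79859
(2) 19.13 × 0.1068 × 0.3901 = 0.79701
(3) 4.62 × 0.4499 × 0.4526 = 0.94075
(4) 70.4 × 0.006457 × 1.707 = 0.77596
Highest is cycle (3) at 0.9407 (≤1, no arbitrage).

0.9407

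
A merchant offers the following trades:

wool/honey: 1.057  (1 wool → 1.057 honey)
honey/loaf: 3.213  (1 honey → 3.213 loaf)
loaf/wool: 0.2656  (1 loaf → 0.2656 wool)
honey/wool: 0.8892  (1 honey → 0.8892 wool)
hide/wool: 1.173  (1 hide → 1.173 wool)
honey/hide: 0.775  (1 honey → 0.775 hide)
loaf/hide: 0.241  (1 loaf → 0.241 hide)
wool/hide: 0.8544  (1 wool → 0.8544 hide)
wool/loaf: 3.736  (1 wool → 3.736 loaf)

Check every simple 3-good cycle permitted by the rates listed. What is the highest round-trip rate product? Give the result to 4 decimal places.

1.0561

loaf→hide→wool→loaf: 0.241 × 1.173 × 3.736 = 1.05614
hide→wool→honey→hide: 1.173 × 1.057 × 0.775 = 0.96089
loaf→wool→honey→loaf: 0.2656 × 1.057 × 3.213 = 0.90202
Maximum is loaf→hide→wool→loaf at 1.0561; arbitrage exists.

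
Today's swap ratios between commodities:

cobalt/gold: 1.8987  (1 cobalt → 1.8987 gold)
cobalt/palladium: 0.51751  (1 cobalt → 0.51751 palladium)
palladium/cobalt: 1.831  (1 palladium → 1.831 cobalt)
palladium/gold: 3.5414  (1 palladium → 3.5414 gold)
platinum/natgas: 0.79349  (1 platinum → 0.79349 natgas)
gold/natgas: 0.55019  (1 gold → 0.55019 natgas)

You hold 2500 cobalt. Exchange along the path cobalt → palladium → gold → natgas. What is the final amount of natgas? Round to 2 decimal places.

2500 cobalt × 0.51751 = 1293.775 palladium
1293.775 palladium × 3.5414 = 4581.774785 gold
4581.774785 gold × 0.55019 = 2520.84666895915 natgas

2520.85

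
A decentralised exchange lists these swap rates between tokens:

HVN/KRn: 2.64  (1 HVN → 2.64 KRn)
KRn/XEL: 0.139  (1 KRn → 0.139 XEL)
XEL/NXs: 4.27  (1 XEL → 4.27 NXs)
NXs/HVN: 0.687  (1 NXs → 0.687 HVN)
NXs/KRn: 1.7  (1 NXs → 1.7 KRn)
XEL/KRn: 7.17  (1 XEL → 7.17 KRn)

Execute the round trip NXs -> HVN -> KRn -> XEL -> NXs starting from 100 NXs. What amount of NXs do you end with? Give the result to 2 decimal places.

107.65

100 NXs × 0.687 = 68.7 HVN
68.7 HVN × 2.64 = 181.368 KRn
181.368 KRn × 0.139 = 25.210152 XEL
25.210152 XEL × 4.27 = 107.64734904 NXs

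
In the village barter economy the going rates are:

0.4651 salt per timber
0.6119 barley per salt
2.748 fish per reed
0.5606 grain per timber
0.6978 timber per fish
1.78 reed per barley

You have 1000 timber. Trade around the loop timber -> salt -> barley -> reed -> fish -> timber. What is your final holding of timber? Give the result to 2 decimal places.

971.39

1000 timber × 0.4651 = 465.1 salt
465.1 salt × 0.6119 = 284.59469 barley
284.59469 barley × 1.78 = 506.5785482 reed
506.5785482 reed × 2.748 = 1392.0778504536 fish
1392.0778504536 fish × 0.6978 = 971.39192404652208 timber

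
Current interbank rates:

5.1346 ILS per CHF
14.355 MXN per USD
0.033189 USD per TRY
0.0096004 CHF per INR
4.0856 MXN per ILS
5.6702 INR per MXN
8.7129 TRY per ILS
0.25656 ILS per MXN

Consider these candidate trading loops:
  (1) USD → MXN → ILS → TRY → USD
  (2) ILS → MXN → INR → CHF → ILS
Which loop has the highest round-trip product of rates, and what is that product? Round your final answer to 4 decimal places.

1.1420

(1) 14.355 × 0.25656 × 8.7129 × 0.033189 = 1.06500
(2) 4.0856 × 5.6702 × 0.0096004 × 5.1346 = 1.14196
Highest is cycle (2) at 1.1420 (>1, arbitrage).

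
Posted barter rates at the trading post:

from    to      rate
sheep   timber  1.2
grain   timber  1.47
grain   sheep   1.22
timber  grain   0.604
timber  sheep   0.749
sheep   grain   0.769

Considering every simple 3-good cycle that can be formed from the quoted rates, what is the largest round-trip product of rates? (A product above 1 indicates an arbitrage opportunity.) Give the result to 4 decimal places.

0.8843

grain→sheep→timber→grain: 1.22 × 1.2 × 0.604 = 0.88426
grain→timber→sheep→grain: 1.47 × 0.749 × 0.769 = 0.84669
Maximum is grain→sheep→timber→grain at 0.8843; no arbitrage — every cycle loses value.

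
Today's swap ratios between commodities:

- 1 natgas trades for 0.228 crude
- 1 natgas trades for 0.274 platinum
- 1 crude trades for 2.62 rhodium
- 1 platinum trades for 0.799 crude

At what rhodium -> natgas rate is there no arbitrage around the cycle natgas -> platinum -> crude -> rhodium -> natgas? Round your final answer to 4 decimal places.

Known legs of the cycle: 0.274 × 0.799 × 2.62 = 0.57358612
For no arbitrage the full-cycle product must be 1, so the missing rate is 1 / 0.57358612 ≈ 1.743417.

1.7434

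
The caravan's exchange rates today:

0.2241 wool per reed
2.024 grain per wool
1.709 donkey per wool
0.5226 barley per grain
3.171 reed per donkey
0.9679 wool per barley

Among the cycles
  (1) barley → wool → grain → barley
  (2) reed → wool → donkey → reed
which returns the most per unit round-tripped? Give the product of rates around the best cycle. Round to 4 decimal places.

(1) 0.9679 × 2.024 × 0.5226 = 1.02379
(2) 0.2241 × 1.709 × 3.171 = 1.21445
Highest is cycle (2) at 1.2145 (>1, arbitrage).

1.2145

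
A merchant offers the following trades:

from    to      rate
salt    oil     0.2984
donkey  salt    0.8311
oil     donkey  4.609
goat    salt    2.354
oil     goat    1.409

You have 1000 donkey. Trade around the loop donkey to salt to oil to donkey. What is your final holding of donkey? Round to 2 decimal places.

1143.03

1000 donkey × 0.8311 = 831.1 salt
831.1 salt × 0.2984 = 248.00024 oil
248.00024 oil × 4.609 = 1143.03310616 donkey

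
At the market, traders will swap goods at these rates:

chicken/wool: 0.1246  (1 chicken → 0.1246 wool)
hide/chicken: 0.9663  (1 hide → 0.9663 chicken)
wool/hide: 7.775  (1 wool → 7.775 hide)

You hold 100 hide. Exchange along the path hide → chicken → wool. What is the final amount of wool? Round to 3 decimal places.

12.040

100 hide × 0.9663 = 96.63 chicken
96.63 chicken × 0.1246 = 12.040098 wool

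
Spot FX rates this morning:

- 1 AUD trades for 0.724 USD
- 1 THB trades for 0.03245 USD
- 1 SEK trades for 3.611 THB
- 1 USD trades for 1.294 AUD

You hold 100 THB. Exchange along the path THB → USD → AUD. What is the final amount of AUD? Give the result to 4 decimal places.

100 THB × 0.03245 = 3.245 USD
3.245 USD × 1.294 = 4.19903 AUD

4.1990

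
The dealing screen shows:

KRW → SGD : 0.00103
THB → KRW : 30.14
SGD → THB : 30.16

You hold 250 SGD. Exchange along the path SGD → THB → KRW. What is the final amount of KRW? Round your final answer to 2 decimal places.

250 SGD × 30.16 = 7540 THB
7540 THB × 30.14 = 227255.6 KRW

227255.60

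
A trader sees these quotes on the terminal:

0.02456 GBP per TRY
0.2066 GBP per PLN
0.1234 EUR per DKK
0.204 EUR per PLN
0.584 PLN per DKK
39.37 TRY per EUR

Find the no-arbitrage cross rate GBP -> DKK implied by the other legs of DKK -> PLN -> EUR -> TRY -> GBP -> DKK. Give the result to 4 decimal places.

Known legs of the cycle: 0.584 × 0.204 × 39.37 × 0.02456 = 0.1151958388992
For no arbitrage the full-cycle product must be 1, so the missing rate is 1 / 0.1151958388992 ≈ 8.680869.

8.6809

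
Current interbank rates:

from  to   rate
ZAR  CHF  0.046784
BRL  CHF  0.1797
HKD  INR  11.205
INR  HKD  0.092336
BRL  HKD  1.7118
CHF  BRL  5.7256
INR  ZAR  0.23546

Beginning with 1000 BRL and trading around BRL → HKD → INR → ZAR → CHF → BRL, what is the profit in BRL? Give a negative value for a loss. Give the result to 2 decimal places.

1000 BRL × 1.7118 = 1711.8 HKD
1711.8 HKD × 11.205 = 19180.719 INR
19180.719 INR × 0.23546 = 4516.29209574 ZAR
4516.29209574 ZAR × 0.046784 = 211.29020940710016 CHF
211.29020940710016 CHF × 5.7256 = 1209.763222981292676096 BRL
Net change: 1209.763222981292676096 − 1000 = 209.763222981292676096 BRL

209.76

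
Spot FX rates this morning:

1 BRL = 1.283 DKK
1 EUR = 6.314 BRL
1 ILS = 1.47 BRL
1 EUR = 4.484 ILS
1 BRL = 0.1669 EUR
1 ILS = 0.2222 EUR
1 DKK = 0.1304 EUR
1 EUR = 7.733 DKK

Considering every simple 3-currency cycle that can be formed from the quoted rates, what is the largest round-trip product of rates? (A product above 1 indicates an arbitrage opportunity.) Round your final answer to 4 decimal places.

1.1001

BRL→EUR→ILS→BRL: 0.1669 × 4.484 × 1.47 = 1.10012
BRL→DKK→EUR→BRL: 1.283 × 0.1304 × 6.314 = 1.05635
Maximum is BRL→EUR→ILS→BRL at 1.1001; arbitrage exists.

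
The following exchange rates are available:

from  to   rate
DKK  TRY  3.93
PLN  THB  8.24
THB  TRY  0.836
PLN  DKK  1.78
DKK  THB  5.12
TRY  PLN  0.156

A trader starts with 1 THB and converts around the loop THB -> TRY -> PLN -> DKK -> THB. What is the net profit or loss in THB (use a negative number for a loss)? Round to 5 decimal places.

1 THB × 0.836 = 0.836 TRY
0.836 TRY × 0.156 = 0.130416 PLN
0.130416 PLN × 1.78 = 0.23214048 DKK
0.23214048 DKK × 5.12 = 1.1885592576 THB
Net change: 1.1885592576 − 1 = 0.1885592576 THB

0.18856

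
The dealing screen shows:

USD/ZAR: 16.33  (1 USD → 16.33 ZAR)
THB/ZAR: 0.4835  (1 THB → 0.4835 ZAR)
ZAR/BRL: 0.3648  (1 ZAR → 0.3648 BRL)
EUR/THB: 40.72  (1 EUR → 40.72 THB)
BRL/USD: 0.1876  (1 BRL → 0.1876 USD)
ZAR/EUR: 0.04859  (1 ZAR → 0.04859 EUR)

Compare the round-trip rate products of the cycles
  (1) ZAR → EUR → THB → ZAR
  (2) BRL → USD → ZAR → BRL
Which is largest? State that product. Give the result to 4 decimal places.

(1) 0.04859 × 40.72 × 0.4835 = 0.95665
(2) 0.1876 × 16.33 × 0.3648 = 1.11757
Highest is cycle (2) at 1.1176 (>1, arbitrage).

1.1176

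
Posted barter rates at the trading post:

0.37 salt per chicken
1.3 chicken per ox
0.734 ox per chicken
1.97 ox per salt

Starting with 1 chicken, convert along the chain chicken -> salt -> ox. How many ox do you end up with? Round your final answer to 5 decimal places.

0.72890

1 chicken × 0.37 = 0.37 salt
0.37 salt × 1.97 = 0.7289 ox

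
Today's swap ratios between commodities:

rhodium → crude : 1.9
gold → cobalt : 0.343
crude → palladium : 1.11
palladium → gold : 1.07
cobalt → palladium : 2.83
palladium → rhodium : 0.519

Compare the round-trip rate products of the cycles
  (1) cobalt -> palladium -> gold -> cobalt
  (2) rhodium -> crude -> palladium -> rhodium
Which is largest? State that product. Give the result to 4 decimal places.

(1) 2.83 × 1.07 × 0.343 = 1.03864
(2) 1.9 × 1.11 × 0.519 = 1.09457
Highest is cycle (2) at 1.0946 (>1, arbitrage).

1.0946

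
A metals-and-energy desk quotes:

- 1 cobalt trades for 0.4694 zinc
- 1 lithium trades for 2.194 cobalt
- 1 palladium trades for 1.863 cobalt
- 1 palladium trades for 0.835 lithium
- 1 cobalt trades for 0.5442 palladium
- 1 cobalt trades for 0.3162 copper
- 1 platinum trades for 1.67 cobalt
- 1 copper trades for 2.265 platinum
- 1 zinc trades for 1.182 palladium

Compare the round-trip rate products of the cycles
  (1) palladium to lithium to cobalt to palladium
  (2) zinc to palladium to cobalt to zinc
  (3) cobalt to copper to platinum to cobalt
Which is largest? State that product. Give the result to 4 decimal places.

(1) 0.835 × 2.194 × 0.5442 = 0.99697
(2) 1.182 × 1.863 × 0.4694 = 1.03365
(3) 0.3162 × 2.265 × 1.67 = 1.19604
Highest is cycle (3) at 1.1960 (>1, arbitrage).

1.1960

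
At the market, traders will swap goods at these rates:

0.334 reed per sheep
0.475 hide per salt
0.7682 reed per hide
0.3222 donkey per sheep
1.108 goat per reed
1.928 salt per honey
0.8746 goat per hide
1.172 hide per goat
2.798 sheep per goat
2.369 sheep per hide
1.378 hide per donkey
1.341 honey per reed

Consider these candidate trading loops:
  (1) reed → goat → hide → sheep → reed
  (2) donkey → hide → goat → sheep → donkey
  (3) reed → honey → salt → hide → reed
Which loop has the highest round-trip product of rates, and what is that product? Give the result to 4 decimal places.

1.0865

(1) 1.108 × 1.172 × 2.369 × 0.334 = 1.02749
(2) 1.378 × 0.8746 × 2.798 × 0.3222 = 1.08651
(3) 1.341 × 1.928 × 0.475 × 0.7682 = 0.94342
Highest is cycle (2) at 1.0865 (>1, arbitrage).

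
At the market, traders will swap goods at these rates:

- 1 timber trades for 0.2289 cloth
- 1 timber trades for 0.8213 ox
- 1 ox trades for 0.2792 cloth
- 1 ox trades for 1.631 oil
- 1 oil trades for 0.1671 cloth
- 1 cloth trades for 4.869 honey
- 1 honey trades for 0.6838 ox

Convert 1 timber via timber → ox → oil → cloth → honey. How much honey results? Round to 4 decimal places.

1.0899

1 timber × 0.8213 = 0.8213 ox
0.8213 ox × 1.631 = 1.3395403 oil
1.3395403 oil × 0.1671 = 0.22383718413 cloth
0.22383718413 cloth × 4.869 = 1.08986324952897 honey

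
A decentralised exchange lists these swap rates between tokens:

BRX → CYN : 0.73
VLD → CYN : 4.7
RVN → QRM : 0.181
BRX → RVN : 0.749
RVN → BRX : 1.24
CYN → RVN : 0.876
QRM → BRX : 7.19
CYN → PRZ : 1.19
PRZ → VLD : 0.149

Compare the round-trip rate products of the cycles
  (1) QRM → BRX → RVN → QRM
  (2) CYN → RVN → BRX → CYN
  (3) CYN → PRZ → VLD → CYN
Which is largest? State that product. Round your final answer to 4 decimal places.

(1) 7.19 × 0.749 × 0.181 = 0.97474
(2) 0.876 × 1.24 × 0.73 = 0.79296
(3) 1.19 × 0.149 × 4.7 = 0.83336
Highest is cycle (1) at 0.9747 (≤1, no arbitrage).

0.9747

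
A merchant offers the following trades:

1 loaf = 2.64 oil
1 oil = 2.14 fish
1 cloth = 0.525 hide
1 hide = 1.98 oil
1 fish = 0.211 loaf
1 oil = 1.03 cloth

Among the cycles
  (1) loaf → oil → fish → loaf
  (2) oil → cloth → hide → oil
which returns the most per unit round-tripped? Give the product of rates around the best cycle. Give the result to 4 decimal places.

1.1921

(1) 2.64 × 2.14 × 0.211 = 1.19207
(2) 1.03 × 0.525 × 1.98 = 1.07069
Highest is cycle (1) at 1.1921 (>1, arbitrage).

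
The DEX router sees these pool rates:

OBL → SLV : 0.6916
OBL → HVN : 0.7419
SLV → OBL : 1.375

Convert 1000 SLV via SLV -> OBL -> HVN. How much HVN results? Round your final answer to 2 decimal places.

1000 SLV × 1.375 = 1375 OBL
1375 OBL × 0.7419 = 1020.1125 HVN

1020.11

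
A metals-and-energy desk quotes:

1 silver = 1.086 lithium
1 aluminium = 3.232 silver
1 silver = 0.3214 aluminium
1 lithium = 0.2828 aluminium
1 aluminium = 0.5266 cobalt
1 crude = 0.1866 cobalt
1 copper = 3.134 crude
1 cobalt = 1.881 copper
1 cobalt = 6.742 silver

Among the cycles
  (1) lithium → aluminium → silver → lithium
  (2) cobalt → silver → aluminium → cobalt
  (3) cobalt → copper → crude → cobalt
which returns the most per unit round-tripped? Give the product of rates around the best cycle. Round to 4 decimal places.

1.1411

(1) 0.2828 × 3.232 × 1.086 = 0.99261
(2) 6.742 × 0.3214 × 0.5266 = 1.14108
(3) 1.881 × 3.134 × 0.1866 = 1.10002
Highest is cycle (2) at 1.1411 (>1, arbitrage).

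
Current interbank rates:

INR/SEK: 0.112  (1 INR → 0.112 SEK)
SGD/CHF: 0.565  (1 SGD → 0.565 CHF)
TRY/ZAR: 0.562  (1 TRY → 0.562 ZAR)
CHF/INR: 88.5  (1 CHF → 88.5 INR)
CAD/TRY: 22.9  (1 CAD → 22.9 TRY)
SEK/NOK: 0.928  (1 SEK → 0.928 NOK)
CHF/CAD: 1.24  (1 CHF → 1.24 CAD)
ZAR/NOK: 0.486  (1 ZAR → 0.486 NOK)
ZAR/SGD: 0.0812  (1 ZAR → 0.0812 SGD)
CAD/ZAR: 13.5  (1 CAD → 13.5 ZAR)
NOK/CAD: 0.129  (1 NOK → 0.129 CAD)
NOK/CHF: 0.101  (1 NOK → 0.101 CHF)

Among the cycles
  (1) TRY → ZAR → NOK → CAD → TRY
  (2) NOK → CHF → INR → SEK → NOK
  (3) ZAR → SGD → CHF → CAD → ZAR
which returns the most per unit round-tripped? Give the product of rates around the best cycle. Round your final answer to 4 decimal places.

(1) 0.562 × 0.486 × 0.129 × 22.9 = 0.80686
(2) 0.101 × 88.5 × 0.112 × 0.928 = 0.92903
(3) 0.0812 × 0.565 × 1.24 × 13.5 = 0.76800
Highest is cycle (2) at 0.9290 (≤1, no arbitrage).

0.9290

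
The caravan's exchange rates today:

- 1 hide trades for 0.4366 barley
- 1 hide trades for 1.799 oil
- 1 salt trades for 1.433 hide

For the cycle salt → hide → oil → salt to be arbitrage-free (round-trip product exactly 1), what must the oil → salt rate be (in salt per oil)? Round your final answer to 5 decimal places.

0.38790

Known legs of the cycle: 1.433 × 1.799 = 2.577967
For no arbitrage the full-cycle product must be 1, so the missing rate is 1 / 2.577967 ≈ 0.3879026.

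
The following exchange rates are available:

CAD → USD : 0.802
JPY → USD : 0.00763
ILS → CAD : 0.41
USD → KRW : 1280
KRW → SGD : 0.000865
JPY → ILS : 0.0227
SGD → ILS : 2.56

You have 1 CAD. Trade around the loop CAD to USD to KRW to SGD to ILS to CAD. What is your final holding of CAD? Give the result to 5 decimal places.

1 CAD × 0.802 = 0.802 USD
0.802 USD × 1280 = 1026.56 KRW
1026.56 KRW × 0.000865 = 0.8879744 SGD
0.8879744 SGD × 2.56 = 2.273214464 ILS
2.273214464 ILS × 0.41 = 0.93201793024 CAD

0.93202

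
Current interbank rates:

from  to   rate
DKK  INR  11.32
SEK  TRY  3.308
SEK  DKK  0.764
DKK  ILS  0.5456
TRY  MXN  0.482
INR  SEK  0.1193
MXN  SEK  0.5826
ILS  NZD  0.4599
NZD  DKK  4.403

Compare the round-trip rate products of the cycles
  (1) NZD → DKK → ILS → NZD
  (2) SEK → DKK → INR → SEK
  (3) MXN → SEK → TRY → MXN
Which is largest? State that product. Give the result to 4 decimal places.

(1) 4.403 × 0.5456 × 0.4599 = 1.10481
(2) 0.764 × 11.32 × 0.1193 = 1.03176
(3) 0.5826 × 3.308 × 0.482 = 0.92893
Highest is cycle (1) at 1.1048 (>1, arbitrage).

1.1048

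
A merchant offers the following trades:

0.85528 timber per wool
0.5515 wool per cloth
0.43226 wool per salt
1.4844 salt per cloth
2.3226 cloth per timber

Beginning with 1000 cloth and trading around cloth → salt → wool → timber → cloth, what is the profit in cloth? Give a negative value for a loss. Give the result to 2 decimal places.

1000 cloth × 1.4844 = 1484.4 salt
1484.4 salt × 0.43226 = 641.646744 wool
641.646744 wool × 0.85528 = 548.78762720832 timber
548.78762720832 timber × 2.3226 = 1274.614142954044032 cloth
Net change: 1274.614142954044032 − 1000 = 274.614142954044032 cloth

274.61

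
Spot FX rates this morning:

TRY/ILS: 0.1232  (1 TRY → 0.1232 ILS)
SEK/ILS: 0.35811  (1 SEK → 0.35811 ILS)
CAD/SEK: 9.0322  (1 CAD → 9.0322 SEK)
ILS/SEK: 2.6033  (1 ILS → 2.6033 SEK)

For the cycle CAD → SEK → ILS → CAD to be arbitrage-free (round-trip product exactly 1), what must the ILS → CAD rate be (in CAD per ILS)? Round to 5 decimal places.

0.30916

Known legs of the cycle: 9.0322 × 0.35811 = 3.234521142
For no arbitrage the full-cycle product must be 1, so the missing rate is 1 / 3.234521142 ≈ 0.3091648.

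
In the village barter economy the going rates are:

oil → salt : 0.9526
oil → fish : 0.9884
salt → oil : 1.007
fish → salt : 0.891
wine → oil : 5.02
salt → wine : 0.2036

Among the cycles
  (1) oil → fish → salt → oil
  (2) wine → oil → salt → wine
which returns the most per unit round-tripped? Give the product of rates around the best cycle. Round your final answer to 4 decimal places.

(1) 0.9884 × 0.891 × 1.007 = 0.88683
(2) 5.02 × 0.9526 × 0.2036 = 0.97363
Highest is cycle (2) at 0.9736 (≤1, no arbitrage).

0.9736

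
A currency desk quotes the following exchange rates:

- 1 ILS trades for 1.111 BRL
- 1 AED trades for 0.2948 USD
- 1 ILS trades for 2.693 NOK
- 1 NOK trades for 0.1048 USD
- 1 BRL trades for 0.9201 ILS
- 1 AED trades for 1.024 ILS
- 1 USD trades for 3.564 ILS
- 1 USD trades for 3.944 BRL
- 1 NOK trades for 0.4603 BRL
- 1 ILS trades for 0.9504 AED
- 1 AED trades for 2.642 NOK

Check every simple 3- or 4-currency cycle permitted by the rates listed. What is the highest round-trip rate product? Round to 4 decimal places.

1.1405

BRL→ILS→NOK→BRL: 0.9201 × 2.693 × 0.4603 = 1.14054
BRL→ILS→AED→NOK→BRL: 0.9201 × 0.9504 × 2.642 × 0.4603 = 1.06345
BRL→ILS→NOK→USD→BRL: 0.9201 × 2.693 × 0.1048 × 3.944 = 1.02416
BRL→ILS→AED→USD→BRL: 0.9201 × 0.9504 × 0.2948 × 3.944 = 1.01673
ILS→NOK→USD→ILS: 2.693 × 0.1048 × 3.564 = 1.00585
AED→USD→ILS→AED: 0.2948 × 3.564 × 0.9504 = 0.99855
AED→NOK→USD→ILS→AED: 2.642 × 0.1048 × 3.564 × 0.9504 = 0.93786
Maximum is BRL→ILS→NOK→BRL at 1.1405; arbitrage exists.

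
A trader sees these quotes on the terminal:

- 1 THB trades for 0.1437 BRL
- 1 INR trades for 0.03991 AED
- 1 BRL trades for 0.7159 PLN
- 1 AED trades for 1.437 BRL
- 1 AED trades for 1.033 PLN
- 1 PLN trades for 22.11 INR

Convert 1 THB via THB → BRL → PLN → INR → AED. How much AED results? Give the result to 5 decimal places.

1 THB × 0.1437 = 0.1437 BRL
0.1437 BRL × 0.7159 = 0.10287483 PLN
0.10287483 PLN × 22.11 = 2.2745624913 INR
2.2745624913 INR × 0.03991 = 0.090777789027783 AED

0.09078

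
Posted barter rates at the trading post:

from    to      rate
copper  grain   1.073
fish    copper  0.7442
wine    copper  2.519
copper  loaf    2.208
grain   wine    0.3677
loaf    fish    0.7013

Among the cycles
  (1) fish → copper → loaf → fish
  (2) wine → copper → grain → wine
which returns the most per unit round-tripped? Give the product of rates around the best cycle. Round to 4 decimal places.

1.1524

(1) 0.7442 × 2.208 × 0.7013 = 1.15237
(2) 2.519 × 1.073 × 0.3677 = 0.99385
Highest is cycle (1) at 1.1524 (>1, arbitrage).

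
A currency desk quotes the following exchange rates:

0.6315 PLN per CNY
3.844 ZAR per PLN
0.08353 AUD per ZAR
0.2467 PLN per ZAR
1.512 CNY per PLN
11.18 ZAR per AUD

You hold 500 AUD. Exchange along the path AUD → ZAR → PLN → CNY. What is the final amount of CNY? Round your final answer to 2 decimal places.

2085.13

500 AUD × 11.18 = 5590 ZAR
5590 ZAR × 0.2467 = 1379.053 PLN
1379.053 PLN × 1.512 = 2085.128136 CNY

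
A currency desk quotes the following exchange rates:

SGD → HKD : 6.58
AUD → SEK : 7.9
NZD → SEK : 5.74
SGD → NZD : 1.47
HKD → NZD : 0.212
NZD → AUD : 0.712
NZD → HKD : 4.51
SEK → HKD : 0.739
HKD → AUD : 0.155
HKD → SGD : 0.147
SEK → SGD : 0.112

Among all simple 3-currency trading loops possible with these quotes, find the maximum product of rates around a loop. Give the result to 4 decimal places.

0.9746

SGD→NZD→HKD→SGD: 1.47 × 4.51 × 0.147 = 0.97457
SGD→NZD→SEK→SGD: 1.47 × 5.74 × 0.112 = 0.94503
AUD→SEK→HKD→AUD: 7.9 × 0.739 × 0.155 = 0.90491
NZD→SEK→HKD→NZD: 5.74 × 0.739 × 0.212 = 0.89927
Maximum is SGD→NZD→HKD→SGD at 0.9746; no arbitrage — every cycle loses value.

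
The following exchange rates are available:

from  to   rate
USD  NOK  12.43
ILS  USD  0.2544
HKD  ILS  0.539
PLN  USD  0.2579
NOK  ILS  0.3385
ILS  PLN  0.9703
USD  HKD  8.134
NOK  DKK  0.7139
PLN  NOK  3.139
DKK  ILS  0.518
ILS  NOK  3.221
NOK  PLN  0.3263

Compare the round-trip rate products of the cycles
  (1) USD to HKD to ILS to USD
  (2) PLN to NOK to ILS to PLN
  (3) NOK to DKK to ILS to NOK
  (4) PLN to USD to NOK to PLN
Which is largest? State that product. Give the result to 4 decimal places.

1.1911

(1) 8.134 × 0.539 × 0.2544 = 1.11535
(2) 3.139 × 0.3385 × 0.9703 = 1.03099
(3) 0.7139 × 0.518 × 3.221 = 1.19113
(4) 0.2579 × 12.43 × 0.3263 = 1.04602
Highest is cycle (3) at 1.1911 (>1, arbitrage).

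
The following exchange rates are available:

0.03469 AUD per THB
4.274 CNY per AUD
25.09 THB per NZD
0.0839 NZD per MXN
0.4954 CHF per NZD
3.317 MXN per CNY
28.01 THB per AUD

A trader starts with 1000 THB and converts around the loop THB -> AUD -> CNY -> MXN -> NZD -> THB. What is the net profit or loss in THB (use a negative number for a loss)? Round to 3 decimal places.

1000 THB × 0.03469 = 34.69 AUD
34.69 AUD × 4.274 = 148.26506 CNY
148.26506 CNY × 3.317 = 491.79520402 MXN
491.79520402 MXN × 0.0839 = 41.261617617278 NZD
41.261617617278 NZD × 25.09 = 1035.25398601750502 THB
Net change: 1035.25398601750502 − 1000 = 35.25398601750502 THB

35.254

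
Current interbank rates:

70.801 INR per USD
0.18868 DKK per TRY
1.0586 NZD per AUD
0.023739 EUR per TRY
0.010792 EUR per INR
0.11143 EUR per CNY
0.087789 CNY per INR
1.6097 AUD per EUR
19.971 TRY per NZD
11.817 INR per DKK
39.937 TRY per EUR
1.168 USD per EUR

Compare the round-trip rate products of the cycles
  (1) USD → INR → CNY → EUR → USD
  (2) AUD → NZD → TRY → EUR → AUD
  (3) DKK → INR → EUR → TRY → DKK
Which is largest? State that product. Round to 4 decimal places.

0.9610

(1) 70.801 × 0.087789 × 0.11143 × 1.168 = 0.80896
(2) 1.0586 × 19.971 × 0.023739 × 1.6097 = 0.80787
(3) 11.817 × 0.010792 × 39.937 × 0.18868 = 0.96097
Highest is cycle (3) at 0.9610 (≤1, no arbitrage).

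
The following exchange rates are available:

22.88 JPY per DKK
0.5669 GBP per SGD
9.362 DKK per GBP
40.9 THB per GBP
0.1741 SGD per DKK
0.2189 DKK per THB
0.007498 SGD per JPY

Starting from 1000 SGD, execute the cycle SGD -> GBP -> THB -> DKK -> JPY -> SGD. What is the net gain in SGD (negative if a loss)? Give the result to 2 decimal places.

-129.28

1000 SGD × 0.5669 = 566.9 GBP
566.9 GBP × 40.9 = 23186.21 THB
23186.21 THB × 0.2189 = 5075.461369 DKK
5075.461369 DKK × 22.88 = 116126.55612272 JPY
116126.55612272 JPY × 0.007498 = 870.71691780815456 SGD
Net change: 870.71691780815456 − 1000 = -129.28308219184544 SGD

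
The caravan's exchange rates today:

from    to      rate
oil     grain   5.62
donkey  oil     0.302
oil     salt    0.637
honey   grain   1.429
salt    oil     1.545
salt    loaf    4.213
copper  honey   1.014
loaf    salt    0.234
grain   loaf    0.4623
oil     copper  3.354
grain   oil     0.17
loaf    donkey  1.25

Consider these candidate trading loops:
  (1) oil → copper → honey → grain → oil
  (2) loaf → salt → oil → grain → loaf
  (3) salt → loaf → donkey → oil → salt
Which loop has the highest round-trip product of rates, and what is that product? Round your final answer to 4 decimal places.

1.0131

(1) 3.354 × 1.014 × 1.429 × 0.17 = 0.82619
(2) 0.234 × 1.545 × 5.62 × 0.4623 = 0.93930
(3) 4.213 × 1.25 × 0.302 × 0.637 = 1.01309
Highest is cycle (3) at 1.0131 (>1, arbitrage).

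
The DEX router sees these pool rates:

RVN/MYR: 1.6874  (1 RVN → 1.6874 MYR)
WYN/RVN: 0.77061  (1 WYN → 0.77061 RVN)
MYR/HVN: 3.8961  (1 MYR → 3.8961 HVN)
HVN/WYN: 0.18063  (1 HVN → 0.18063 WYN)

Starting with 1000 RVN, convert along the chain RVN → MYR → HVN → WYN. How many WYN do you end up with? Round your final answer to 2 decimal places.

1000 RVN × 1.6874 = 1687.4 MYR
1687.4 MYR × 3.8961 = 6574.27914 HVN
6574.27914 HVN × 0.18063 = 1187.5120410582 WYN

1187.51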